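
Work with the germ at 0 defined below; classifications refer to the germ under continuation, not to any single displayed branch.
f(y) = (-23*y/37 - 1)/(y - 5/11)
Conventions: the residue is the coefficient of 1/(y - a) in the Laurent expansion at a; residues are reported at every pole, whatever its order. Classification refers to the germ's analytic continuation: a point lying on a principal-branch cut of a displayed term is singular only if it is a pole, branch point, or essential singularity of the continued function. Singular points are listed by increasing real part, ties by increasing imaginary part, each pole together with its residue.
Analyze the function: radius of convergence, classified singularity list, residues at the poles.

Denominator factor (y - 5/11): pole of order 1 at 5/11, modulus 5/11.
The radius of convergence is the smallest modulus among the singular points: 5/11.
At the order-1 pole 5/11 set g(y) = (y - (5/11))*f(y) = -23*y/37 - 1.
Simple pole: residue = g(a) at a = 5/11, which is -522/407.

Radius of convergence at 0: 5/11.
At 5/11: a pole of order 1; residue -522/407.


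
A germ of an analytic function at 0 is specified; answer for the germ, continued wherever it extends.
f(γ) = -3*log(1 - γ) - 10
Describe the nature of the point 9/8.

The point is a regular point.

There is no denominator, hence no pole anywhere.
Branch term log(1 - γ/(1)): argument at 9/8 is -1/8, nonzero, so 9/8 is not its branch point (a point on a principal cut is still regular for the continued germ).
So the germ continues analytically to 9/8.


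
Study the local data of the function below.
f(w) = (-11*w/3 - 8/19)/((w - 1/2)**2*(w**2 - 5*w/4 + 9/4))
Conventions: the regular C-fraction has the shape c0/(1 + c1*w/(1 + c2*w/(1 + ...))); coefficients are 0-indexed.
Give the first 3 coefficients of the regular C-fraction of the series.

Taylor coefficients (expand at 0): a_0 = -128/171, a_1 = -15280/1539, a_2 = -557360/13851.
c0 = a_0 = -128/171. Peel one level at a time: if S = 1 + c*w/S' with S'(0) = 1, then c is the w-coefficient of S and S' = c*w/(S - 1).
S_1 = c0/f = 1 + (-955/72)*w + (211115/1728)*w^2 + ...; c1 = -955/72.
S_2 = c1*w/(S_1 - 1) = 1 + (42223/4584)*w + ...; c2 = 42223/4584.

The regular C-fraction coefficients are [-128/171, -955/72, 42223/4584].


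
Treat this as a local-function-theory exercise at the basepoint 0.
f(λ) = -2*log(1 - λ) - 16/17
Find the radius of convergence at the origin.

The radius of convergence is 1.

Branch term (-2)*log(1 - λ/(1)): its argument vanishes at λ = 1, a logarithmic branch point, modulus 1.
The radius of convergence is the smallest modulus among the singular points: 1.


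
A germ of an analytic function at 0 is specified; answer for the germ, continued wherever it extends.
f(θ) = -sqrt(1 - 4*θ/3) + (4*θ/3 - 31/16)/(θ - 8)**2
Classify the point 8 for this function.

The denominator factor θ - 8 vanishes at 8 and appears to the power 2; the numerator there equals 419/48, nonzero, and no other factor vanishes.
The branch terms are analytic at this point.
Hence a pole whose order is the multiplicity, 2.

The point is a pole of order 2.


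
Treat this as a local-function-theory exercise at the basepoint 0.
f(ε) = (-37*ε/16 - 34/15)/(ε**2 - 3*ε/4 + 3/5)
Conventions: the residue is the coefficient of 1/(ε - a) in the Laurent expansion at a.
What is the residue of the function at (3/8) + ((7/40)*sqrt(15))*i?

The residue is (-37/32) + ((6017/10080)*sqrt(15))*i.

The factor ε**2 - 3*ε/4 + 3/5 splits as (ε - a)(ε - a') with a = (3/8) + ((7/40)*sqrt(15))*i, a' = (3/8) - ((7/40)*sqrt(15))*i. At the order-1 pole a set g(ε) = (ε - a)*f(ε) = [-37*ε/16 - 34/15] / (ε - a').
Simple pole: residue = g(a) at a = (3/8) + ((7/40)*sqrt(15))*i, which is (-37/32) + ((6017/10080)*sqrt(15))*i.


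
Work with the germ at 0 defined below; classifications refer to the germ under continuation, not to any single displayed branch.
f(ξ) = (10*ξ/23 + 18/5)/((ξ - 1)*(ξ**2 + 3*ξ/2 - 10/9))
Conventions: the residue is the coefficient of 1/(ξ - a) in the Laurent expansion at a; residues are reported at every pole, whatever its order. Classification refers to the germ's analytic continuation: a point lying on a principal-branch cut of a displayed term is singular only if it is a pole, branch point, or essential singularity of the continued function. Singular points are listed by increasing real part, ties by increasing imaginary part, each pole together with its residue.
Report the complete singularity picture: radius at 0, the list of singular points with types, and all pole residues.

Radius of convergence at 0: -3/4 + (1/12)*sqrt(241).
At -3/4 - (1/12)*sqrt(241): a pole of order 1; residue -4176/2875 + (80196/692875)*sqrt(241).
At -3/4 + (1/12)*sqrt(241): a pole of order 1; residue -4176/2875 - (80196/692875)*sqrt(241).
At 1: a pole of order 1; residue 8352/2875.


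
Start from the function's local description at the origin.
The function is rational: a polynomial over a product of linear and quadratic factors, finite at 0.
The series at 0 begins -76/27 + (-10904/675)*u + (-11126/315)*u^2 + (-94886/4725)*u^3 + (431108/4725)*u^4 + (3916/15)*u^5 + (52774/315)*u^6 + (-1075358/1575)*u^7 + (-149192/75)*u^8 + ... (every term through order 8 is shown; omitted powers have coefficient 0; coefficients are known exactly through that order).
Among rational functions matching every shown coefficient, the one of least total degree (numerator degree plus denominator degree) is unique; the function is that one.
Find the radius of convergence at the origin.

The radius of convergence is 1/2.

No rational of total degree below 7 reproduces all 9 coefficients; solving the [2/5] Pade equations on them gives f(u) = (-31*u**2/14 + 13*u/25 + 19/27)/((u - 1)**3*(u**2 - u/2 + 1/4)), whose expansion matches every shown term.
Denominator factor (u**2 - u/2 + 1/4): discriminant -3/4, complex-conjugate roots (1/4) + ((1/4)*sqrt(3))*i and (1/4) - ((1/4)*sqrt(3))*i; poles of order 1, moduli 1/2 and 1/2.
Denominator factor (u - 1)^3: pole of order 3 at 1, modulus 1.
The radius of convergence is the smallest modulus among the singular points: 1/2.


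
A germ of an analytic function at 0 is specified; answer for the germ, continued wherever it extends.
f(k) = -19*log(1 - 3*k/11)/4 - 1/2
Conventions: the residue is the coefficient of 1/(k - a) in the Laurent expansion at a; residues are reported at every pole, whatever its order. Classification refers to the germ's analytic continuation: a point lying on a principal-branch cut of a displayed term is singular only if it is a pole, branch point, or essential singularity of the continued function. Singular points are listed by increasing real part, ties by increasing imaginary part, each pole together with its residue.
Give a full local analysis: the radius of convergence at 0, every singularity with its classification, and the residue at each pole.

Branch term (-19/4)*log(1 - k/(11/3)): its argument vanishes at k = 11/3, a logarithmic branch point, modulus 11/3.
The radius of convergence is the smallest modulus among the singular points: 11/3.

Radius of convergence at 0: 11/3.
At 11/3: a logarithmic branch point.


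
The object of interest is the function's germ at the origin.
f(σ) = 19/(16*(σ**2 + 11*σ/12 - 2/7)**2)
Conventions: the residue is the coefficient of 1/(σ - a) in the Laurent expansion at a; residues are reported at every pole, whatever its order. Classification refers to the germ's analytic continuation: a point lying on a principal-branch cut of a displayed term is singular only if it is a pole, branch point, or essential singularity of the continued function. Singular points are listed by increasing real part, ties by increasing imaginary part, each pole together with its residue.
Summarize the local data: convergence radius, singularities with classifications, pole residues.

Denominator factor (σ**2 + 11*σ/12 - 2/7)^2: discriminant 1999/1008, real irrational roots -11/24 + (1/168)*sqrt(13993) and -11/24 - (1/168)*sqrt(13993); poles of order 2, moduli -11/24 + (1/168)*sqrt(13993) and 11/24 + (1/168)*sqrt(13993).
The radius of convergence is the smallest modulus among the singular points: -11/24 + (1/168)*sqrt(13993).
The factor σ**2 + 11*σ/12 - 2/7 splits as (σ - a)(σ - a') with a = -11/24 - (1/168)*sqrt(13993), a' = -11/24 + (1/168)*sqrt(13993). At the order-2 pole a set g(σ) = (σ - a)^2*f(σ) = [19/16] / (σ - a')^2.
Order-2 pole: residue = g'(a); g'(-11/24 - (1/168)*sqrt(13993)) = (28728/3996001)*sqrt(13993), so the residue is (28728/3996001)*sqrt(13993).
The factor σ**2 + 11*σ/12 - 2/7 splits as (σ - a)(σ - a') with a = -11/24 + (1/168)*sqrt(13993), a' = -11/24 - (1/168)*sqrt(13993). At the order-2 pole a set g(σ) = (σ - a)^2*f(σ) = [19/16] / (σ - a')^2.
Order-2 pole: residue = g'(a); g'(-11/24 + (1/168)*sqrt(13993)) = -(28728/3996001)*sqrt(13993), so the residue is -(28728/3996001)*sqrt(13993).
List the singular points by increasing real part (a conjugate pair: the negative imaginary part first).

Radius of convergence at 0: -11/24 + (1/168)*sqrt(13993).
At -11/24 - (1/168)*sqrt(13993): a pole of order 2; residue (28728/3996001)*sqrt(13993).
At -11/24 + (1/168)*sqrt(13993): a pole of order 2; residue -(28728/3996001)*sqrt(13993).


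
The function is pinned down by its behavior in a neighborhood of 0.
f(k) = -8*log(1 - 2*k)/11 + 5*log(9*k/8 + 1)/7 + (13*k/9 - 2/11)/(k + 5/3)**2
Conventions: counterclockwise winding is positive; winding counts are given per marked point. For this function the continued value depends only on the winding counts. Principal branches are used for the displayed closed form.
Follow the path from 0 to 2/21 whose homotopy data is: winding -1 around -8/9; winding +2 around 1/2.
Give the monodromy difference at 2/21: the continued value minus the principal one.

Continued minus principal equals -(334/77)*pi*i.

The rational part is single-valued and drops out of the difference; each branch term changes only by its own monodromy.
(-8/11)*log(1 - k/(1/2)): each positive loop around 1/2 adds 2*pi*i to the log, so winding +2 contributes (-8/11)*(2)*2*pi*i = -(32/11)*pi*i.
(5/7)*log(1 - k/(-8/9)): each positive loop around -8/9 adds 2*pi*i to the log, so winding -1 contributes (5/7)*(-1)*2*pi*i = -(10/7)*pi*i.
Summing the contributions at k = 2/21 gives -(334/77)*pi*i.


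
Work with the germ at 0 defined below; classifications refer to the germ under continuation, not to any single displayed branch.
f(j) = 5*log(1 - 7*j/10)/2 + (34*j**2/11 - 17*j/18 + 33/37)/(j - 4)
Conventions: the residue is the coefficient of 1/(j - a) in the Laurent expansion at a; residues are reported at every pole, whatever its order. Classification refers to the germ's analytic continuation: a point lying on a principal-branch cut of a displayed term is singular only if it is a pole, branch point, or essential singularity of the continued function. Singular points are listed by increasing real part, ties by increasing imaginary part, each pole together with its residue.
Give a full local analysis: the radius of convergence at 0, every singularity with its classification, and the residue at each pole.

Denominator factor (j - 4): pole of order 1 at 4, modulus 4.
Branch term (5/2)*log(1 - j/(10/7)): its argument vanishes at j = 10/7, a logarithmic branch point, modulus 10/7.
The radius of convergence is the smallest modulus among the singular points: 10/7.
The branch term is analytic at 4 and contributes nothing to the residue; only the rational part matters.
At the order-1 pole 4 set g(j) = (j - (4))*(rational part) = 34*j**2/11 - 17*j/18 + 33/37.
Simple pole: residue = g(a) at a = 4, which is 170581/3663.
List the singular points by increasing real part (a conjugate pair: the negative imaginary part first).

Radius of convergence at 0: 10/7.
At 10/7: a logarithmic branch point.
At 4: a pole of order 1; residue 170581/3663.


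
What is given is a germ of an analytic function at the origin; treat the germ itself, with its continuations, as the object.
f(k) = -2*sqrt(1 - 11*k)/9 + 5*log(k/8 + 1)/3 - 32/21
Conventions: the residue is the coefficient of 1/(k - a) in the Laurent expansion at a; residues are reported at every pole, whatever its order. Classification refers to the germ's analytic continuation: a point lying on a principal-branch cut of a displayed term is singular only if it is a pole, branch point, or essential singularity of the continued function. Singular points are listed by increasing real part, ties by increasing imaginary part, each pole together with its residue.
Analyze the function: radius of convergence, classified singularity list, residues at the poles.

Radius of convergence at 0: 1/11.
At -8: a logarithmic branch point.
At 1/11: an algebraic (square-root) branch point.

Branch term (5/3)*log(1 - k/(-8)): its argument vanishes at k = -8, a logarithmic branch point, modulus 8.
Branch term (-2/9)*sqrt(1 - k/(1/11)): its argument vanishes at k = 1/11, a square-root branch point, modulus 1/11.
The radius of convergence is the smallest modulus among the singular points: 1/11.
List the singular points by increasing real part (a conjugate pair: the negative imaginary part first).


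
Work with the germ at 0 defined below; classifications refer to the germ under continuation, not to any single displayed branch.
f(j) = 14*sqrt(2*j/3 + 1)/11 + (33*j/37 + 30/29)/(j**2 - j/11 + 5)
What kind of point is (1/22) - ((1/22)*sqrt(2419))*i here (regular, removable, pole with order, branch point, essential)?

The denominator factor j**2 - j/11 + 5 vanishes at (1/22) - ((1/22)*sqrt(2419))*i and appears to the power 1; the numerator there equals (2307/2146) - ((3/74)*sqrt(2419))*i, nonzero, and no other factor vanishes.
The branch terms are analytic at this point.
Hence a pole whose order is the multiplicity, 1.

The point is a pole of order 1.


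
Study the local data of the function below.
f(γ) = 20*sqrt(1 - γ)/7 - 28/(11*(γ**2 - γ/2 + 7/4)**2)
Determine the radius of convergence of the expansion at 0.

The radius of convergence is 1.

Denominator factor (γ**2 - γ/2 + 7/4)^2: discriminant -27/4, complex-conjugate roots (1/4) + ((3/4)*sqrt(3))*i and (1/4) - ((3/4)*sqrt(3))*i; poles of order 2, moduli (1/2)*sqrt(7) and (1/2)*sqrt(7).
Branch term (20/7)*sqrt(1 - γ/(1)): its argument vanishes at γ = 1, a square-root branch point, modulus 1.
The radius of convergence is the smallest modulus among the singular points: 1.


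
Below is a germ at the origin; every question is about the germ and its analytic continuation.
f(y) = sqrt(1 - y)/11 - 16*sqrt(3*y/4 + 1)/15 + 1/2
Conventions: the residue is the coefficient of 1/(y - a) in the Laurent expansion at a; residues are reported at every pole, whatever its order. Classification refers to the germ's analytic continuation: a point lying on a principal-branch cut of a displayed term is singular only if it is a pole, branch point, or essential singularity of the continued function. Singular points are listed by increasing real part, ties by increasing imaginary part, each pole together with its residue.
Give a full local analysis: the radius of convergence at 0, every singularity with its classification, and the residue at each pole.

Branch term (1/11)*sqrt(1 - y/(1)): its argument vanishes at y = 1, a square-root branch point, modulus 1.
Branch term (-16/15)*sqrt(1 - y/(-4/3)): its argument vanishes at y = -4/3, a square-root branch point, modulus 4/3.
The radius of convergence is the smallest modulus among the singular points: 1.
List the singular points by increasing real part (a conjugate pair: the negative imaginary part first).

Radius of convergence at 0: 1.
At -4/3: an algebraic (square-root) branch point.
At 1: an algebraic (square-root) branch point.


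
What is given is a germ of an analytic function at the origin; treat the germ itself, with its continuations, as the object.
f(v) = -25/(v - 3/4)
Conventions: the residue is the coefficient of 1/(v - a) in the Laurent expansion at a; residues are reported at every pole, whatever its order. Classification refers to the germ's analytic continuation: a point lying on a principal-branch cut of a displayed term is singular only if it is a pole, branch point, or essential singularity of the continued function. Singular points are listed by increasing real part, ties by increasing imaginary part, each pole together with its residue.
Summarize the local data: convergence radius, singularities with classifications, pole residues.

Radius of convergence at 0: 3/4.
At 3/4: a pole of order 1; residue -25.

Denominator factor (v - 3/4): pole of order 1 at 3/4, modulus 3/4.
The radius of convergence is the smallest modulus among the singular points: 3/4.
At the order-1 pole 3/4 set g(v) = (v - (3/4))*f(v) = -25.
Simple pole: residue = g(a) at a = 3/4, which is -25.


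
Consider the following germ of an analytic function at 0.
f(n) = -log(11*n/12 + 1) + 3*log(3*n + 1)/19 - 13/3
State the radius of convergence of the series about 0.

The radius of convergence is 1/3.

Branch term (-1)*log(1 - n/(-12/11)): its argument vanishes at n = -12/11, a logarithmic branch point, modulus 12/11.
Branch term (3/19)*log(1 - n/(-1/3)): its argument vanishes at n = -1/3, a logarithmic branch point, modulus 1/3.
The radius of convergence is the smallest modulus among the singular points: 1/3.


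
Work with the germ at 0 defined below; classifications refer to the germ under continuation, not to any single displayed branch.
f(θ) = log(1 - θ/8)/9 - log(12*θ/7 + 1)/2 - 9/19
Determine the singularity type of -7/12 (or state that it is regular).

The point is a logarithmic branch point.

The term (-1/2)*log(1 - θ/(-7/12)) has argument 1 - -7/12/(-7/12) = 0 at -7/12: a logarithmic (infinitely-sheeted) branch point; the remaining terms are analytic or single-valued there.


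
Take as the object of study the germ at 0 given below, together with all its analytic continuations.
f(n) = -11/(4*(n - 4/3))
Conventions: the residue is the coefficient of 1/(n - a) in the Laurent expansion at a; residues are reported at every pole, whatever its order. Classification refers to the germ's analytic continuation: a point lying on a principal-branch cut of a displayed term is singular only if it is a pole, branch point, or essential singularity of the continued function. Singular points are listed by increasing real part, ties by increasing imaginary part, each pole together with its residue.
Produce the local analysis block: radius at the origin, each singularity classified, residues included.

Denominator factor (n - 4/3): pole of order 1 at 4/3, modulus 4/3.
The radius of convergence is the smallest modulus among the singular points: 4/3.
At the order-1 pole 4/3 set g(n) = (n - (4/3))*f(n) = -11/4.
Simple pole: residue = g(a) at a = 4/3, which is -11/4.

Radius of convergence at 0: 4/3.
At 4/3: a pole of order 1; residue -11/4.


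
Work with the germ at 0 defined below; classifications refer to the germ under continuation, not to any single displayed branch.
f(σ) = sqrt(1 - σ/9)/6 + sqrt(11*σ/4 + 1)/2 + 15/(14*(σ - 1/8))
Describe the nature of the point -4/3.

Denominator factors: σ - 1/8 = -35/24 at σ = -4/3 — none vanishes.
Branch term sqrt(1 - σ/(9)): argument at -4/3 is 31/27, nonzero, so -4/3 is not its branch point (a point on a principal cut is still regular for the continued germ).
Branch term sqrt(1 - σ/(-4/11)): argument at -4/3 is -8/3, nonzero, so -4/3 is not its branch point (a point on a principal cut is still regular for the continued germ).
So the germ continues analytically to -4/3.

The point is a regular point.


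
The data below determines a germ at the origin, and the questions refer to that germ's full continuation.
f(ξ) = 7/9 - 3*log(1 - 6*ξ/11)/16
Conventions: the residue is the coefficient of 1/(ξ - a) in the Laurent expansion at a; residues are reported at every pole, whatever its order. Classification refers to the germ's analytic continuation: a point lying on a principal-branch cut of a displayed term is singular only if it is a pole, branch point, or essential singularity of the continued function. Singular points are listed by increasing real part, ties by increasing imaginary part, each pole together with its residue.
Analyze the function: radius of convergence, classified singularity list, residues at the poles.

Radius of convergence at 0: 11/6.
At 11/6: a logarithmic branch point.

Branch term (-3/16)*log(1 - ξ/(11/6)): its argument vanishes at ξ = 11/6, a logarithmic branch point, modulus 11/6.
The radius of convergence is the smallest modulus among the singular points: 11/6.


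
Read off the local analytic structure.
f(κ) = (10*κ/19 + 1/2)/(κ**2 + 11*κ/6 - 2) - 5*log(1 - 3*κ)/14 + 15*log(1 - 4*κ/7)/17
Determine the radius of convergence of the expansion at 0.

Denominator factor (κ**2 + 11*κ/6 - 2): discriminant 409/36, real irrational roots -11/12 + (1/12)*sqrt(409) and -11/12 - (1/12)*sqrt(409); poles of order 1, moduli -11/12 + (1/12)*sqrt(409) and 11/12 + (1/12)*sqrt(409).
Branch term (-5/14)*log(1 - κ/(1/3)): its argument vanishes at κ = 1/3, a logarithmic branch point, modulus 1/3.
Branch term (15/17)*log(1 - κ/(7/4)): its argument vanishes at κ = 7/4, a logarithmic branch point, modulus 7/4.
The radius of convergence is the smallest modulus among the singular points: 1/3.

The radius of convergence is 1/3.


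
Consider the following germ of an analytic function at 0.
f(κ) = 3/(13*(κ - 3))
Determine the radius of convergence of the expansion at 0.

Denominator factor (κ - 3): pole of order 1 at 3, modulus 3.
The radius of convergence is the smallest modulus among the singular points: 3.

The radius of convergence is 3.


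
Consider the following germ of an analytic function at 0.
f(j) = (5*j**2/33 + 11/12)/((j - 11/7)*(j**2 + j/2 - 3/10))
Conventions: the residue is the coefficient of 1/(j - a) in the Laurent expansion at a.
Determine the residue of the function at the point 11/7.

At the order-1 pole 11/7 set g(j) = (j - (11/7))*f(j) = (5*j**2/33 + 11/12)/(j**2 + j/2 - 3/10).
Simple pole: residue = g(a) at a = 11/7, which is 1265/2896.

The residue is 1265/2896.


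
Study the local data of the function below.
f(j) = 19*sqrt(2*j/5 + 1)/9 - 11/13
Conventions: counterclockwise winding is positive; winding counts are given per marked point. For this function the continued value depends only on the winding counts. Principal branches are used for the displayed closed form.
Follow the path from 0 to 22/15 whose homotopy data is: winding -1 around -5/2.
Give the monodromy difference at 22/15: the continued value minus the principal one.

The rational part is single-valued and drops out of the difference; each branch term changes only by its own monodromy.
(19/9)*sqrt(1 - j/(-5/2)): winding -1 is odd, the square root flips sign, contributing -2*(19/9)*sqrt(1 - (22/15)/(-5/2)) = -2*(19/9)*sqrt(119/75) = -(38/135)*sqrt(357).
Summing the contributions at j = 22/15 gives -(38/135)*sqrt(357).

Continued minus principal equals -(38/135)*sqrt(357).


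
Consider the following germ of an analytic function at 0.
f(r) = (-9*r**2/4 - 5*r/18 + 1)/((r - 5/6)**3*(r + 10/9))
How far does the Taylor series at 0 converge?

The radius of convergence is 5/6.

Denominator factor (r + 10/9): pole of order 1 at -10/9, modulus 10/9.
Denominator factor (r - 5/6)^3: pole of order 3 at 5/6, modulus 5/6.
The radius of convergence is the smallest modulus among the singular points: 5/6.


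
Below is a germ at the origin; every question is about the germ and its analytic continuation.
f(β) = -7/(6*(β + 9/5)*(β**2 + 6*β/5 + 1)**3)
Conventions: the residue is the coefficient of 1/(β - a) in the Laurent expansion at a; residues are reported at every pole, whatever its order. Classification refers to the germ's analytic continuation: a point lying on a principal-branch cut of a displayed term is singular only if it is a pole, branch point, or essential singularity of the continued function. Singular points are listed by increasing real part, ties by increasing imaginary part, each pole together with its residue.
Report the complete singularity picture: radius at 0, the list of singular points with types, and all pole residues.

Radius of convergence at 0: 1.
At -9/5: a pole of order 1; residue -109375/843648.
At (-3/5) - (4/5)*i: a pole of order 3; residue (109375/1687296) - (92203125/143982592)*i.
At (-3/5) + (4/5)*i: a pole of order 3; residue (109375/1687296) + (92203125/143982592)*i.

Denominator factor (β + 9/5): pole of order 1 at -9/5, modulus 9/5.
Denominator factor (β**2 + 6*β/5 + 1)^3: discriminant -64/25, complex-conjugate roots (-3/5) + (4/5)*i and (-3/5) - (4/5)*i; poles of order 3, moduli 1 and 1.
The radius of convergence is the smallest modulus among the singular points: 1.
At the order-1 pole -9/5 set g(β) = (β - (-9/5))*f(β) = -7/(6*(β**2 + 6*β/5 + 1)**3).
Simple pole: residue = g(a) at a = -9/5, which is -109375/843648.
The factor β**2 + 6*β/5 + 1 splits as (β - a)(β - a') with a = (-3/5) - (4/5)*i, a' = (-3/5) + (4/5)*i. At the order-3 pole a set g(β) = (β - a)^3*f(β) = [-7/(6*(β + 9/5))] / (β - a')^3.
Order-3 pole: residue = g''(a)/2; g''((-3/5) - (4/5)*i) = (109375/843648) - (92203125/71991296)*i, so the residue is (109375/1687296) - (92203125/143982592)*i.
The factor β**2 + 6*β/5 + 1 splits as (β - a)(β - a') with a = (-3/5) + (4/5)*i, a' = (-3/5) - (4/5)*i. At the order-3 pole a set g(β) = (β - a)^3*f(β) = [-7/(6*(β + 9/5))] / (β - a')^3.
Order-3 pole: residue = g''(a)/2; g''((-3/5) + (4/5)*i) = (109375/843648) + (92203125/71991296)*i, so the residue is (109375/1687296) + (92203125/143982592)*i.
List the singular points by increasing real part (a conjugate pair: the negative imaginary part first).


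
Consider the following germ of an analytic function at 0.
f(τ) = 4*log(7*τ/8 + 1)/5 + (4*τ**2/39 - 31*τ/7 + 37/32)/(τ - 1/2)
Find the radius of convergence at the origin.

The radius of convergence is 1/2.

Denominator factor (τ - 1/2): pole of order 1 at 1/2, modulus 1/2.
Branch term (4/5)*log(1 - τ/(-8/7)): its argument vanishes at τ = -8/7, a logarithmic branch point, modulus 8/7.
The radius of convergence is the smallest modulus among the singular points: 1/2.


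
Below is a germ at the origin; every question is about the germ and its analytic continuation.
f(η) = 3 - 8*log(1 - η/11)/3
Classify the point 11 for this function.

The point is a logarithmic branch point.

The term (-8/3)*log(1 - η/(11)) has argument 1 - 11/(11) = 0 at 11: a logarithmic (infinitely-sheeted) branch point; the remaining terms are analytic or single-valued there.


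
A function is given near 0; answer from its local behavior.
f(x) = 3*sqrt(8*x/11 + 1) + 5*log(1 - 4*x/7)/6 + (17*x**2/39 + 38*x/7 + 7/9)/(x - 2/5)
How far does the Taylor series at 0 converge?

Denominator factor (x - 2/5): pole of order 1 at 2/5, modulus 2/5.
Branch term (3)*sqrt(1 - x/(-11/8)): its argument vanishes at x = -11/8, a square-root branch point, modulus 11/8.
Branch term (5/6)*log(1 - x/(7/4)): its argument vanishes at x = 7/4, a logarithmic branch point, modulus 7/4.
The radius of convergence is the smallest modulus among the singular points: 2/5.

The radius of convergence is 2/5.


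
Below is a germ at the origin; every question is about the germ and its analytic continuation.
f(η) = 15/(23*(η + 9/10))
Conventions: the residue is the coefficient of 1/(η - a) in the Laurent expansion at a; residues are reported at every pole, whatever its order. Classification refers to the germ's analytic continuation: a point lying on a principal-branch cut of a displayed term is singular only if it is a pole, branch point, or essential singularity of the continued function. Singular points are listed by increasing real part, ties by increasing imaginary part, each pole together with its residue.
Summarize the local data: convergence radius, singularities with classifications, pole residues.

Denominator factor (η + 9/10): pole of order 1 at -9/10, modulus 9/10.
The radius of convergence is the smallest modulus among the singular points: 9/10.
At the order-1 pole -9/10 set g(η) = (η - (-9/10))*f(η) = 15/23.
Simple pole: residue = g(a) at a = -9/10, which is 15/23.

Radius of convergence at 0: 9/10.
At -9/10: a pole of order 1; residue 15/23.


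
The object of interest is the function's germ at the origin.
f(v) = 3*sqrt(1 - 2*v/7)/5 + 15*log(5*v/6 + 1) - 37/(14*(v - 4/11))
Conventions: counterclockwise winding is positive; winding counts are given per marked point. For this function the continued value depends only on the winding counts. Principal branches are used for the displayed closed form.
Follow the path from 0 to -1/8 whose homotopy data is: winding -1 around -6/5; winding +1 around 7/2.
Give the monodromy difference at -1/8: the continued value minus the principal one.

Continued minus principal equals (-(3/35)*sqrt(203)) - ((30)*pi)*i.

The rational part is single-valued and drops out of the difference; each branch term changes only by its own monodromy.
(3/5)*sqrt(1 - v/(7/2)): winding +1 is odd, the square root flips sign, contributing -2*(3/5)*sqrt(1 - (-1/8)/(7/2)) = -2*(3/5)*sqrt(29/28) = -(3/35)*sqrt(203).
(15)*log(1 - v/(-6/5)): each positive loop around -6/5 adds 2*pi*i to the log, so winding -1 contributes (15)*(-1)*2*pi*i = -(30)*pi*i.
Summing the contributions at v = -1/8 gives (-(3/35)*sqrt(203)) - ((30)*pi)*i.


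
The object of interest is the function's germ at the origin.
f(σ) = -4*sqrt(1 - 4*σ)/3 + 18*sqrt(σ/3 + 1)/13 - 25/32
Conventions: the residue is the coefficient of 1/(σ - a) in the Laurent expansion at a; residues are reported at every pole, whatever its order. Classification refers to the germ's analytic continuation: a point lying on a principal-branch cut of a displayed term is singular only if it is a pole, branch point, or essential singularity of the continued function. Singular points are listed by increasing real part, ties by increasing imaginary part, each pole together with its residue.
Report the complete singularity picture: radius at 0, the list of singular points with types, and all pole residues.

Radius of convergence at 0: 1/4.
At -3: an algebraic (square-root) branch point.
At 1/4: an algebraic (square-root) branch point.

Branch term (-4/3)*sqrt(1 - σ/(1/4)): its argument vanishes at σ = 1/4, a square-root branch point, modulus 1/4.
Branch term (18/13)*sqrt(1 - σ/(-3)): its argument vanishes at σ = -3, a square-root branch point, modulus 3.
The radius of convergence is the smallest modulus among the singular points: 1/4.
List the singular points by increasing real part (a conjugate pair: the negative imaginary part first).


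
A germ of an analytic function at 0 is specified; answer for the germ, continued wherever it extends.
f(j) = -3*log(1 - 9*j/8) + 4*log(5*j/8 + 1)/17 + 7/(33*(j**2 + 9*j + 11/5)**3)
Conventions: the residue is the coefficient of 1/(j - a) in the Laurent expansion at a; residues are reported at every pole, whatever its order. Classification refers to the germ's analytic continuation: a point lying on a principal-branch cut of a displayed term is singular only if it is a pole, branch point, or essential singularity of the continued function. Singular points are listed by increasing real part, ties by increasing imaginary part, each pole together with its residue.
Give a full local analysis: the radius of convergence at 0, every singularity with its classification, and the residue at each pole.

Radius of convergence at 0: 9/2 - (19/10)*sqrt(5).
At -9/2 - (19/10)*sqrt(5): a pole of order 3; residue -(350/27237089)*sqrt(5).
At -8/5: a logarithmic branch point.
At -9/2 + (19/10)*sqrt(5): a pole of order 3; residue (350/27237089)*sqrt(5).
At 8/9: a logarithmic branch point.

Denominator factor (j**2 + 9*j + 11/5)^3: discriminant 361/5, real irrational roots -9/2 + (19/10)*sqrt(5) and -9/2 - (19/10)*sqrt(5); poles of order 3, moduli 9/2 - (19/10)*sqrt(5) and 9/2 + (19/10)*sqrt(5).
Branch term (-3)*log(1 - j/(8/9)): its argument vanishes at j = 8/9, a logarithmic branch point, modulus 8/9.
Branch term (4/17)*log(1 - j/(-8/5)): its argument vanishes at j = -8/5, a logarithmic branch point, modulus 8/5.
The radius of convergence is the smallest modulus among the singular points: 9/2 - (19/10)*sqrt(5).
The branch terms are analytic at -9/2 - (19/10)*sqrt(5) and contribute nothing to the residue; only the rational part matters.
The factor j**2 + 9*j + 11/5 splits as (j - a)(j - a') with a = -9/2 - (19/10)*sqrt(5), a' = -9/2 + (19/10)*sqrt(5). At the order-3 pole a set g(j) = (j - a)^3*(rational part) = [7/33] / (j - a')^3.
Order-3 pole: residue = g''(a)/2; g''(-9/2 - (19/10)*sqrt(5)) = -(700/27237089)*sqrt(5), so the residue is -(350/27237089)*sqrt(5).
The branch terms are analytic at -9/2 + (19/10)*sqrt(5) and contribute nothing to the residue; only the rational part matters.
The factor j**2 + 9*j + 11/5 splits as (j - a)(j - a') with a = -9/2 + (19/10)*sqrt(5), a' = -9/2 - (19/10)*sqrt(5). At the order-3 pole a set g(j) = (j - a)^3*(rational part) = [7/33] / (j - a')^3.
Order-3 pole: residue = g''(a)/2; g''(-9/2 + (19/10)*sqrt(5)) = (700/27237089)*sqrt(5), so the residue is (350/27237089)*sqrt(5).
List the singular points by increasing real part (a conjugate pair: the negative imaginary part first).


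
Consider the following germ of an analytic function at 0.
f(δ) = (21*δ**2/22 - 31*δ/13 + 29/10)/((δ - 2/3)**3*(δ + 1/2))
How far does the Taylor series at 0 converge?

The radius of convergence is 1/2.

Denominator factor (δ - 2/3)^3: pole of order 3 at 2/3, modulus 2/3.
Denominator factor (δ + 1/2): pole of order 1 at -1/2, modulus 1/2.
The radius of convergence is the smallest modulus among the singular points: 1/2.


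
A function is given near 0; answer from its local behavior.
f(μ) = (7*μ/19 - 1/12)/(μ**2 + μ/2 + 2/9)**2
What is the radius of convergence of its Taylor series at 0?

The radius of convergence is (1/3)*sqrt(2).

Denominator factor (μ**2 + μ/2 + 2/9)^2: discriminant -23/36, complex-conjugate roots (-1/4) + ((1/12)*sqrt(23))*i and (-1/4) - ((1/12)*sqrt(23))*i; poles of order 2, moduli (1/3)*sqrt(2) and (1/3)*sqrt(2).
The radius of convergence is the smallest modulus among the singular points: (1/3)*sqrt(2).


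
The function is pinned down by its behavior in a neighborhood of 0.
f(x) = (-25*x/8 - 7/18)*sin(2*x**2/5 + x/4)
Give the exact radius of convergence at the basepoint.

The factor sin(2*x**2/5 + x/4) is entire and contributes no finite singular point.
The polynomial part has no poles.
No finite singular points: the Taylor series at 0 converges everywhere.

The radius of convergence is infinite.


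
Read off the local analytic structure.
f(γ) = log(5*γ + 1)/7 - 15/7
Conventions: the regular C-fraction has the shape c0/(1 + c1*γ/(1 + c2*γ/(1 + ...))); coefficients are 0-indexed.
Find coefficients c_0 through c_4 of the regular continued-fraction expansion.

The regular C-fraction coefficients are [-15/7, 1/3, 13/6, 25/26, 20/13].

Taylor coefficients (expand at 0): a_0 = -15/7, a_1 = 5/7, a_2 = -25/14, a_3 = 125/21, a_4 = -625/28.
c0 = a_0 = -15/7. Peel one level at a time: if S = 1 + c*γ/S' with S'(0) = 1, then c is the γ-coefficient of S and S' = c*γ/(S - 1).
S_1 = c0/f = 1 + (1/3)*γ + (-13/18)*γ^2 + ...; c1 = 1/3.
S_2 = c1*γ/(S_1 - 1) = 1 + (13/6)*γ + (-25/12)*γ^2 + ...; c2 = 13/6.
S_3 = c2*γ/(S_2 - 1) = 1 + (25/26)*γ + (-250/169)*γ^2 + ...; c3 = 25/26.
S_4 = c3*γ/(S_3 - 1) = 1 + (20/13)*γ + ...; c4 = 20/13.


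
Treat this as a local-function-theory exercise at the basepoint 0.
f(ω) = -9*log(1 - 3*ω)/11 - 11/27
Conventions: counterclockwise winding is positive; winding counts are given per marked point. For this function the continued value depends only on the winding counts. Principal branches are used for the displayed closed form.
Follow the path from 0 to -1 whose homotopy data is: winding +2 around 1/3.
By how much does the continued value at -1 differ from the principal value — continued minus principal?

The rational part is single-valued and drops out of the difference; each branch term changes only by its own monodromy.
(-9/11)*log(1 - ω/(1/3)): each positive loop around 1/3 adds 2*pi*i to the log, so winding +2 contributes (-9/11)*(2)*2*pi*i = -(36/11)*pi*i.
Summing the contributions at ω = -1 gives -(36/11)*pi*i.

Continued minus principal equals -(36/11)*pi*i.


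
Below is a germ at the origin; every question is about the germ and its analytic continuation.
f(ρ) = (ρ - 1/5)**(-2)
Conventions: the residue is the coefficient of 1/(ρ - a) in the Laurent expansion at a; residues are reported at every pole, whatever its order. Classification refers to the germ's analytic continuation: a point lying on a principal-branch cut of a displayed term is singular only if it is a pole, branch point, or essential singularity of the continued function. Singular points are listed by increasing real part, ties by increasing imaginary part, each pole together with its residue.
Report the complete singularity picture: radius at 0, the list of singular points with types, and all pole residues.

Radius of convergence at 0: 1/5.
At 1/5: a pole of order 2; residue 0.

Denominator factor (ρ - 1/5)^2: pole of order 2 at 1/5, modulus 1/5.
The radius of convergence is the smallest modulus among the singular points: 1/5.
At the order-2 pole 1/5 set g(ρ) = (ρ - (1/5))^2*f(ρ) = 1.
Order-2 pole: residue = g'(a); g'(1/5) = 0, so the residue is 0.


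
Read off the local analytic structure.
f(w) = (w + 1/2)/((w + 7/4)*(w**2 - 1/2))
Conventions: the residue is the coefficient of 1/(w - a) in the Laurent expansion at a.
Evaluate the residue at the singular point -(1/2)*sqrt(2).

The factor w**2 - 1/2 splits as (w - a)(w - a') with a = -(1/2)*sqrt(2), a' = (1/2)*sqrt(2). At the order-1 pole a set g(w) = (w - a)*f(w) = [(w + 1/2)/(w + 7/4)] / (w - a').
Simple pole: residue = g(a) at a = -(1/2)*sqrt(2), which is 10/41 - (3/41)*sqrt(2).

The residue is 10/41 - (3/41)*sqrt(2).


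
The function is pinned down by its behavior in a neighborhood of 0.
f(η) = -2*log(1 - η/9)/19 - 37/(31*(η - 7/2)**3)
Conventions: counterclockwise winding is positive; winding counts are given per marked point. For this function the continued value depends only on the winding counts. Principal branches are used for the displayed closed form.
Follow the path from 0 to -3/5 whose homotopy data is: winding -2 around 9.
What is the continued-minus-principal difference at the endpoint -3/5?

The rational part is single-valued and drops out of the difference; each branch term changes only by its own monodromy.
(-2/19)*log(1 - η/(9)): each positive loop around 9 adds 2*pi*i to the log, so winding -2 contributes (-2/19)*(-2)*2*pi*i = (8/19)*pi*i.
Summing the contributions at η = -3/5 gives (8/19)*pi*i.

Continued minus principal equals (8/19)*pi*i.


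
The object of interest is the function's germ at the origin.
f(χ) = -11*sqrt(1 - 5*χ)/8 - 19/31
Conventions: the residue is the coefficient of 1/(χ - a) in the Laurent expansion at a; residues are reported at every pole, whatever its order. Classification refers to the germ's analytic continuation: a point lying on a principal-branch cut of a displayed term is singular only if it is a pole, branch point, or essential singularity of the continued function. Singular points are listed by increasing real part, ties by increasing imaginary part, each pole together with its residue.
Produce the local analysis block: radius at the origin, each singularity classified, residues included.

Branch term (-11/8)*sqrt(1 - χ/(1/5)): its argument vanishes at χ = 1/5, a square-root branch point, modulus 1/5.
The radius of convergence is the smallest modulus among the singular points: 1/5.

Radius of convergence at 0: 1/5.
At 1/5: an algebraic (square-root) branch point.


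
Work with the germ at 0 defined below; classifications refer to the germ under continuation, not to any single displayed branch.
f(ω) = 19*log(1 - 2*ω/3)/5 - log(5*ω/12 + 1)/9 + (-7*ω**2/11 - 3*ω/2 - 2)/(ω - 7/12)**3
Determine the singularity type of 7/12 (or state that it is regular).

The point is a pole of order 3.

The denominator factor ω - 7/12 vanishes at 7/12 and appears to the power 3; the numerator there equals -4897/1584, nonzero, and no other factor vanishes.
The branch terms are analytic at this point.
Hence a pole whose order is the multiplicity, 3.
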